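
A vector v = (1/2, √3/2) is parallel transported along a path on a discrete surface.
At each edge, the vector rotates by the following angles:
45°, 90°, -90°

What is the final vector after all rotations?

Total rotation: 45° + 90° + (-90°) = 45°. Final vector: (-0.2588, 0.9659)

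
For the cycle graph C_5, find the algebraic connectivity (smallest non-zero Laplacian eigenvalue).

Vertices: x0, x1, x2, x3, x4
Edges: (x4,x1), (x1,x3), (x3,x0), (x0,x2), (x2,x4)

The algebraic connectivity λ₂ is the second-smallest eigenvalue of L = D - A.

The cycle graph C_n has Laplacian eigenvalues λ_k = 2 − 2cos(2πk/n), k = 0, 1, …, n−1. Here n = 5:
k=0: 2 − 2cos(0) = 0.0; k=1: 2 − 2cos(2π/5) = 1.382; k=2: 2 − 2cos(4π/5) = 3.618; k=3: 2 − 2cos(6π/5) = 3.618; k=4: 2 − 2cos(8π/5) = 1.382.
Laplacian eigenvalues: [0.0, 1.382, 1.382, 3.618, 3.618]. Algebraic connectivity (smallest non-zero eigenvalue) = 1.382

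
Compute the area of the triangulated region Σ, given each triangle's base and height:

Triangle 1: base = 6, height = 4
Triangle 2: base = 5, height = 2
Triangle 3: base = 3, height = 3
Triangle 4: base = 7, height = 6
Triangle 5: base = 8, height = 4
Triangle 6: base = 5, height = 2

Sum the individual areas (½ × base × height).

(1/2)×6×4 + (1/2)×5×2 + (1/2)×3×3 + (1/2)×7×6 + (1/2)×8×4 + (1/2)×5×2 = 63.5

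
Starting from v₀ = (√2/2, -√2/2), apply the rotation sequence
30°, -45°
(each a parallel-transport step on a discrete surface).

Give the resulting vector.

Total rotation: 30° + (-45°) = -15°. Final vector: (0.5000, -0.8660)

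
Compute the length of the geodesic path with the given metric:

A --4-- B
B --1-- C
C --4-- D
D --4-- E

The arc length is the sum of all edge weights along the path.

Arc length = 4 + 1 + 4 + 4 = 13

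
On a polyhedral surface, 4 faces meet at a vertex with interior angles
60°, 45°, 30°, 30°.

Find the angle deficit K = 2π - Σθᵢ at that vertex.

Sum of angles = 165°. K = 360° - 165° = 195° = 13π/12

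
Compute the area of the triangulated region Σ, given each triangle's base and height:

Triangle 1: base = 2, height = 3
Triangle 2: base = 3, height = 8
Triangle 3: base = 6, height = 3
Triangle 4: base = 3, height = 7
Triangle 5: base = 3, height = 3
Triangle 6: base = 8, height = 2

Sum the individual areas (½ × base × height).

(1/2)×2×3 + (1/2)×3×8 + (1/2)×6×3 + (1/2)×3×7 + (1/2)×3×3 + (1/2)×8×2 = 47.0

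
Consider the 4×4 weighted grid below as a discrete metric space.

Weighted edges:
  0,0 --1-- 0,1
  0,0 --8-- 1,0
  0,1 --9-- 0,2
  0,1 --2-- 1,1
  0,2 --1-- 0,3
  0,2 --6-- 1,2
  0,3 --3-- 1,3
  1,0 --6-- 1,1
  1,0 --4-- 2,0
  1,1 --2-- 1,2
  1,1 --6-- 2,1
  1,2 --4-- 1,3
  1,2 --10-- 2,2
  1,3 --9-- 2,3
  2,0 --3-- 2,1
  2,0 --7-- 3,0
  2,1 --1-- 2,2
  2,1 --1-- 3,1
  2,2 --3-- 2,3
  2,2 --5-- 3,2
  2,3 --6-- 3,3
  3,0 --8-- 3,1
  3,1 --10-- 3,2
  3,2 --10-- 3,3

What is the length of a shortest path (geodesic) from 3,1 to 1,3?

Shortest path: 3,1 → 2,1 → 1,1 → 1,2 → 1,3, total weight = 13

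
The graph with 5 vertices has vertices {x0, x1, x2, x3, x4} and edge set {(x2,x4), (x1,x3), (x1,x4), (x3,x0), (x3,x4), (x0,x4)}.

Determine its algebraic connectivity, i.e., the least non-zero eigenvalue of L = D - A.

Degrees: deg(x0) = 2, deg(x1) = 2, deg(x2) = 1, deg(x3) = 3, deg(x4) = 4.
L = D − A with rows/columns ordered (x0, x1, x2, x3, x4):
  [ 2,  0,  0, -1, -1]
  [ 0,  2,  0, -1, -1]
  [ 0,  0,  1,  0, -1]
  [-1, -1,  0,  3, -1]
  [-1, -1, -1, -1,  4]
Characteristic polynomial: det(λI − L) = λ(λ − 1)(λ − 2)(λ − 4)(λ − 5).
Roots: λ = 0; (λ − 1) = 0 ⇒ λ = 1; (λ − 2) = 0 ⇒ λ = 2; (λ − 4) = 0 ⇒ λ = 4; (λ − 5) = 0 ⇒ λ = 5.
(Check: the roots sum (with multiplicity) to 12, matching trace L = Σdeg = 2·6 = 12.)
Laplacian eigenvalues: [0.0, 1.0, 2.0, 4.0, 5.0]. Algebraic connectivity (smallest non-zero eigenvalue) = 1.0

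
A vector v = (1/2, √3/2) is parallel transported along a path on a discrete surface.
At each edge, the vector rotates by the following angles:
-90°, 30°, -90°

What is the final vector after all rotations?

Total rotation: (-90°) + 30° + (-90°) = -150°. Final vector: (0, -1)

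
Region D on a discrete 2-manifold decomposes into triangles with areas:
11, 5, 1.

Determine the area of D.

11 + 5 + 1 = 17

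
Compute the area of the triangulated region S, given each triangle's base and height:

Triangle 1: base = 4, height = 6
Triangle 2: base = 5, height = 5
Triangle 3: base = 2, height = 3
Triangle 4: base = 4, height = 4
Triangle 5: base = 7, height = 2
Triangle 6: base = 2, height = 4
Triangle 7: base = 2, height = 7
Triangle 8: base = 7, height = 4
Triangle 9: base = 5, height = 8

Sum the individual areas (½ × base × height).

(1/2)×4×6 + (1/2)×5×5 + (1/2)×2×3 + (1/2)×4×4 + (1/2)×7×2 + (1/2)×2×4 + (1/2)×2×7 + (1/2)×7×4 + (1/2)×5×8 = 87.5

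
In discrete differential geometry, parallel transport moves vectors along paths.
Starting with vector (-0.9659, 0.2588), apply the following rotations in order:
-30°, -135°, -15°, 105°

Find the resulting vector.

Total rotation: (-30°) + (-135°) + (-15°) + 105° = -75°. Final vector: (0, 1)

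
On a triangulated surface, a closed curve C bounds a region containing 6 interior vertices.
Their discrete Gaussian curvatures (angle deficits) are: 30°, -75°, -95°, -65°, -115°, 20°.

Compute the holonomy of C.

Holonomy = total enclosed curvature = 30° + (-75°) + (-95°) + (-65°) + (-115°) + 20° = -300°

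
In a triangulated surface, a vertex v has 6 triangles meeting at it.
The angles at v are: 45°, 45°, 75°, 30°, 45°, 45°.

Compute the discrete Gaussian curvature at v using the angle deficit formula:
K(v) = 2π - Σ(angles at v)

Sum of angles = 285°. K = 360° - 285° = 75° = 5π/12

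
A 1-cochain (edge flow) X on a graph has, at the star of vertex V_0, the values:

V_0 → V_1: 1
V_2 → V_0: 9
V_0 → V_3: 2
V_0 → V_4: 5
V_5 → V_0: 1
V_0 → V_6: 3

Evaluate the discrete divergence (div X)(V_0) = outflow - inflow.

Divergence = sum of outgoing flows = 1 + (-9) + 2 + 5 + (-1) + 3 = 1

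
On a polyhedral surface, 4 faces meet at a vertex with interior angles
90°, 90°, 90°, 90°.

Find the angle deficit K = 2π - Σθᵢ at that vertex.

Sum of angles = 360°. K = 360° - 360° = 0°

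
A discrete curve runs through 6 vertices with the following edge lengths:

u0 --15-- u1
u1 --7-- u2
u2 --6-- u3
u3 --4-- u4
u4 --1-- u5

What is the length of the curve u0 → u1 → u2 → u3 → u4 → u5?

Arc length = 15 + 7 + 6 + 4 + 1 = 33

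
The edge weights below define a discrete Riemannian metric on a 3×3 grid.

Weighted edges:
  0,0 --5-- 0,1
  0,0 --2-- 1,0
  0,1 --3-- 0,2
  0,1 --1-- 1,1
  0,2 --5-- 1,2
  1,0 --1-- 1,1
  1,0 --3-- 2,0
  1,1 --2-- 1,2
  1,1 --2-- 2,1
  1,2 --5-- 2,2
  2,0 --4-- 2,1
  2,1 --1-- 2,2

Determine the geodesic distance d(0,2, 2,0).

Shortest path: 0,2 → 0,1 → 1,1 → 1,0 → 2,0, total weight = 8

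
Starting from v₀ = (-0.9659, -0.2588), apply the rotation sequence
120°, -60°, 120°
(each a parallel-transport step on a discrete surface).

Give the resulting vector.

Total rotation: 120° + (-60°) + 120° = 180°. Final vector: (0.9659, 0.2588)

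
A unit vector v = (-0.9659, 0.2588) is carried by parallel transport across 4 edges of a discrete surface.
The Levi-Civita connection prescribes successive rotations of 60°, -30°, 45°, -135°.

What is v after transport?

Total rotation: 60° + (-30°) + 45° + (-135°) = -60°. Final vector: (-0.2588, 0.9659)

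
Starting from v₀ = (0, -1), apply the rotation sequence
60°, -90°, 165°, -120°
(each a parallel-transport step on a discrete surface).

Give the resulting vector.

Total rotation: 60° + (-90°) + 165° + (-120°) = 15°. Final vector: (0.2588, -0.9659)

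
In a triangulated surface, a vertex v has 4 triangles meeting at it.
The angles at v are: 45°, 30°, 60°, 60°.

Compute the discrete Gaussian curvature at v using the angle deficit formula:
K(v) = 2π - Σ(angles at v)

Sum of angles = 195°. K = 360° - 195° = 165° = 11π/12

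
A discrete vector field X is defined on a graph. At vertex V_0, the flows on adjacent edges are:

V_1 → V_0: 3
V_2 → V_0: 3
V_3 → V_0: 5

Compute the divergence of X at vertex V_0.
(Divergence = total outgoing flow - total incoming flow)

Divergence = sum of outgoing flows = (-3) + (-3) + (-5) = -11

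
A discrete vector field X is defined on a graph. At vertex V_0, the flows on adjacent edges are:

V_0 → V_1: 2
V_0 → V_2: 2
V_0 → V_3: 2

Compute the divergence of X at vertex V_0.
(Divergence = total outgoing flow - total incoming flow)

Divergence = sum of outgoing flows = 2 + 2 + 2 = 6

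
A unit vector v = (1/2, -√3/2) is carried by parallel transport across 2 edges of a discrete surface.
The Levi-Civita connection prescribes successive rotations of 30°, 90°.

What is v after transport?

Total rotation: 30° + 90° = 120°. Final vector: (0.5000, 0.8660)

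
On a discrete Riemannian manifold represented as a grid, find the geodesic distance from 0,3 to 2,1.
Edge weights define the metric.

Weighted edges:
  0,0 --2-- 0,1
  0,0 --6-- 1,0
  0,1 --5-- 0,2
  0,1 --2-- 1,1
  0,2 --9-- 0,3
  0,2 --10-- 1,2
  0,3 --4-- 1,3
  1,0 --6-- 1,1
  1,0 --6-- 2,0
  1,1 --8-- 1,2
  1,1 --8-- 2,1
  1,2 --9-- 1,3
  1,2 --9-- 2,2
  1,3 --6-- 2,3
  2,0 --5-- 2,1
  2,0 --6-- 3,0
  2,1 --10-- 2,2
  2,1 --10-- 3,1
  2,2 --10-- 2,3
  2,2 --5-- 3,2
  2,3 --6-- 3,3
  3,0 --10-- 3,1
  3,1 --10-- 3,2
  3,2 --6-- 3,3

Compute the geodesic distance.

Shortest path: 0,3 → 0,2 → 0,1 → 1,1 → 2,1, total weight = 24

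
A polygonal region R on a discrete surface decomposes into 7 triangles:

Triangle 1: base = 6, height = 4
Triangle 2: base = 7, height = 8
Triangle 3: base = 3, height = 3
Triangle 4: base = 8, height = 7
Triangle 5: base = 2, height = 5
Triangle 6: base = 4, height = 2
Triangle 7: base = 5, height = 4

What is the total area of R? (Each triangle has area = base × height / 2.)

(1/2)×6×4 + (1/2)×7×8 + (1/2)×3×3 + (1/2)×8×7 + (1/2)×2×5 + (1/2)×4×2 + (1/2)×5×4 = 91.5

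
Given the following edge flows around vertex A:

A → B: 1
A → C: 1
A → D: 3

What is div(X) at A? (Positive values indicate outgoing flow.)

Divergence = sum of outgoing flows = 1 + 1 + 3 = 5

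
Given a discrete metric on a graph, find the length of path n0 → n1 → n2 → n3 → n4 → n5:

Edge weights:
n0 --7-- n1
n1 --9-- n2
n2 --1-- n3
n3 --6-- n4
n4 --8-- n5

Arc length = 7 + 9 + 1 + 6 + 8 = 31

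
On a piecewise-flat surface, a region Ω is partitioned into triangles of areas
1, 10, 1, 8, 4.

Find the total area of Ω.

1 + 10 + 1 + 8 + 4 = 24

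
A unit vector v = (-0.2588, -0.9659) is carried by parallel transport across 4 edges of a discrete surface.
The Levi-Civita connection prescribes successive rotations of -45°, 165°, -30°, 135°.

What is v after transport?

Total rotation: (-45°) + 165° + (-30°) + 135° = 225° ≡ -135° (mod 360°). Final vector: (-0.5000, 0.8660)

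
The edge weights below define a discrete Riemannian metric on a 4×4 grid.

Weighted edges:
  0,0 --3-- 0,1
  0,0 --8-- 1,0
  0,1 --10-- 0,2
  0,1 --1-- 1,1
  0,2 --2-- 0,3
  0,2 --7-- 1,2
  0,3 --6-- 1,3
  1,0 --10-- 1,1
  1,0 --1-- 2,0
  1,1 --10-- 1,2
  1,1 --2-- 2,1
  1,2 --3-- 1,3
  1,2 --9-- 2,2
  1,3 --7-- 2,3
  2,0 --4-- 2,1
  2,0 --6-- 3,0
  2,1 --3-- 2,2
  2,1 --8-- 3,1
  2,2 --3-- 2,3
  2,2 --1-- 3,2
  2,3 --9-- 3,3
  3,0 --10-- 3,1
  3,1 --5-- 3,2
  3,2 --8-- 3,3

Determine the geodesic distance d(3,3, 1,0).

Shortest path: 3,3 → 3,2 → 2,2 → 2,1 → 2,0 → 1,0, total weight = 17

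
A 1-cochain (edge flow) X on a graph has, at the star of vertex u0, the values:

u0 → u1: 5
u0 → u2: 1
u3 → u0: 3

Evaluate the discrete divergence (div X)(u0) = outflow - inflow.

Divergence = sum of outgoing flows = 5 + 1 + (-3) = 3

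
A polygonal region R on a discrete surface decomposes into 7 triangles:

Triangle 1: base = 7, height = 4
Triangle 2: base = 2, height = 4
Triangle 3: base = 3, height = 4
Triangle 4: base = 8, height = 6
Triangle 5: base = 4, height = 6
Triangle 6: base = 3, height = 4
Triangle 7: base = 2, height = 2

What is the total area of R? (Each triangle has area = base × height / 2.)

(1/2)×7×4 + (1/2)×2×4 + (1/2)×3×4 + (1/2)×8×6 + (1/2)×4×6 + (1/2)×3×4 + (1/2)×2×2 = 68.0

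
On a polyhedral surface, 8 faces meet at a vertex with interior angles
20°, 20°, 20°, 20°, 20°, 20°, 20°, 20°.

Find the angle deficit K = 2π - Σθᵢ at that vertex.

Sum of angles = 160°. K = 360° - 160° = 200° = 10π/9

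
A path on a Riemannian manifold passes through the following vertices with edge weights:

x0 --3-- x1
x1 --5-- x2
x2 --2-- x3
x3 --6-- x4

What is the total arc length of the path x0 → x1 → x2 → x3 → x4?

Arc length = 3 + 5 + 2 + 6 = 16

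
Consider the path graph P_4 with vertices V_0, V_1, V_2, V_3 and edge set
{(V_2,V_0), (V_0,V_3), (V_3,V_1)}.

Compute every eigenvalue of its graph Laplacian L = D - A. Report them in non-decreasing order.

The path graph P_n has Laplacian eigenvalues λ_k = 2 − 2cos(kπ/n), k = 0, 1, …, n−1. Here n = 4:
k=0: 2 − 2cos(0) = 0.0; k=1: 2 − 2cos(π/4) = 0.5858; k=2: 2 − 2cos(π/2) = 2.0; k=3: 2 − 2cos(3π/4) = 3.4142.
Laplacian eigenvalues (increasing order): [0.0, 0.5858, 2.0, 3.4142]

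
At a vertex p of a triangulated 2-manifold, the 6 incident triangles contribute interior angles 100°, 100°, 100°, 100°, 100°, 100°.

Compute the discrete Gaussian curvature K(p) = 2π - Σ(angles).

Sum of angles = 600°. K = 360° - 600° = -240° = -4π/3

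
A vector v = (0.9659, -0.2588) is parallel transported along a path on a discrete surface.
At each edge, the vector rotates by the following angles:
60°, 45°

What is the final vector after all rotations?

Total rotation: 60° + 45° = 105°. Final vector: (0, 1)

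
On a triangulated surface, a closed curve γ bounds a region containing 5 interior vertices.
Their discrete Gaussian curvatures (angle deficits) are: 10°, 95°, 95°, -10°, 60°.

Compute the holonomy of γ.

Holonomy = total enclosed curvature = 10° + 95° + 95° + (-10°) + 60° = 250°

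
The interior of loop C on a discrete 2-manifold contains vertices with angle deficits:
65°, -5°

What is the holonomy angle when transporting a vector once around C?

Holonomy = total enclosed curvature = 65° + (-5°) = 60°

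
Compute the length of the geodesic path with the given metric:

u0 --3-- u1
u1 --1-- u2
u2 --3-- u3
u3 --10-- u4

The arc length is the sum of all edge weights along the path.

Arc length = 3 + 1 + 3 + 10 = 17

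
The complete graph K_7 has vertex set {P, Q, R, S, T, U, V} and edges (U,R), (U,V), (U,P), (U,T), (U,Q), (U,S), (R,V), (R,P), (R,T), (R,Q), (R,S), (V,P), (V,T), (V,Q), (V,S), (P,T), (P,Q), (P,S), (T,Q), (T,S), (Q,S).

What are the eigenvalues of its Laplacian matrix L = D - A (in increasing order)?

For the complete graph K_n, L = nI − J (J = all-ones matrix). J has eigenvalues n (once, eigenvector 𝟙) and 0 (multiplicity n−1), so L has eigenvalues 0 (once) and n (multiplicity n−1). Here n = 7: eigenvalue 0 once and 7 with multiplicity 6.
Laplacian eigenvalues (increasing order): [0.0, 7.0, 7.0, 7.0, 7.0, 7.0, 7.0]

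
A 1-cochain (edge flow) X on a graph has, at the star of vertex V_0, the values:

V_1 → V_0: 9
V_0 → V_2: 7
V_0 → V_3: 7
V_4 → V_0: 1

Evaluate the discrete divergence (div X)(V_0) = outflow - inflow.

Divergence = sum of outgoing flows = (-9) + 7 + 7 + (-1) = 4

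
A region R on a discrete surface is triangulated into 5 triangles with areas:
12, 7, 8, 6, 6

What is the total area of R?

12 + 7 + 8 + 6 + 6 = 39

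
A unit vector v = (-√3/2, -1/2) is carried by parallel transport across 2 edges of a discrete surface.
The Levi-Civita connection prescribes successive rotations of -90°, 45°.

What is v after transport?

Total rotation: (-90°) + 45° = -45°. Final vector: (-0.9659, 0.2588)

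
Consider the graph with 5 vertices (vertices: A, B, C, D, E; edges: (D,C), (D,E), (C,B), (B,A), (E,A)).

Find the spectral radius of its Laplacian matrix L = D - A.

Degrees: deg(A) = 2, deg(B) = 2, deg(C) = 2, deg(D) = 2, deg(E) = 2.
L = D − A with rows/columns ordered (A, B, C, D, E):
  [ 2, -1,  0,  0, -1]
  [-1,  2, -1,  0,  0]
  [ 0, -1,  2, -1,  0]
  [ 0,  0, -1,  2, -1]
  [-1,  0,  0, -1,  2]
Characteristic polynomial: det(λI − L) = λ(λ² − 5λ + 5)².
Roots: λ = 0; (λ² − 5λ + 5) = 0 ⇒ λ = (5 ± √5)/2 ≈ 1.382, 3.618 (multiplicity 2).
(Check: the roots sum (with multiplicity) to 10, matching trace L = Σdeg = 2·5 = 10.)
Laplacian eigenvalues: [0.0, 1.382, 1.382, 3.618, 3.618]. Largest eigenvalue (spectral radius) = 3.618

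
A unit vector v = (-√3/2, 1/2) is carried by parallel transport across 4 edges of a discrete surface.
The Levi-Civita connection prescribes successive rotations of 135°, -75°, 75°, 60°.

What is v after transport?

Total rotation: 135° + (-75°) + 75° + 60° = 195° ≡ -165° (mod 360°). Final vector: (0.9659, -0.2588)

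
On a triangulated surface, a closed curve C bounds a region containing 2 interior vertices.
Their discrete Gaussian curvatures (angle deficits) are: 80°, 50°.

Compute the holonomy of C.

Holonomy = total enclosed curvature = 80° + 50° = 130°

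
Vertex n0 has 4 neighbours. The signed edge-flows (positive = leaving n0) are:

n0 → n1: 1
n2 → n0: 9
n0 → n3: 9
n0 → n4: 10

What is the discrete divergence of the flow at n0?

Divergence = sum of outgoing flows = 1 + (-9) + 9 + 10 = 11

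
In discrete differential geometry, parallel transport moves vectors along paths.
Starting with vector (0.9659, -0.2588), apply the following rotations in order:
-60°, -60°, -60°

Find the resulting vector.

Total rotation: (-60°) + (-60°) + (-60°) = -180° ≡ 180° (mod 360°). Final vector: (-0.9659, 0.2588)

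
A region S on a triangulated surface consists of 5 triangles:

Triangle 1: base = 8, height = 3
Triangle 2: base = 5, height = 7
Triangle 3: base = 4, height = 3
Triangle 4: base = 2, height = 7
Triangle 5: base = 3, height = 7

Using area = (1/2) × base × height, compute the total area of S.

(1/2)×8×3 + (1/2)×5×7 + (1/2)×4×3 + (1/2)×2×7 + (1/2)×3×7 = 53.0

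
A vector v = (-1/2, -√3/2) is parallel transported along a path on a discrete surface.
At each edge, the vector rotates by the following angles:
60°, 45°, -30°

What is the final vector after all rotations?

Total rotation: 60° + 45° + (-30°) = 75°. Final vector: (0.7071, -0.7071)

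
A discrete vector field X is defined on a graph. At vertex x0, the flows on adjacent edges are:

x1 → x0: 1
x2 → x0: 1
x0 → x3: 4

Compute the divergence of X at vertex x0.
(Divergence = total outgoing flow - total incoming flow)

Divergence = sum of outgoing flows = (-1) + (-1) + 4 = 2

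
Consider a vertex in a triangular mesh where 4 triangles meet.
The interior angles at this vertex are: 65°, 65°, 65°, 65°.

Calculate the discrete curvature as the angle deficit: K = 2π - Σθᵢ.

Sum of angles = 260°. K = 360° - 260° = 100° = 5π/9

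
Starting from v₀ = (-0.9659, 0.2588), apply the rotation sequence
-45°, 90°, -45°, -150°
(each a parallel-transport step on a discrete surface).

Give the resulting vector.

Total rotation: (-45°) + 90° + (-45°) + (-150°) = -150°. Final vector: (0.9659, 0.2588)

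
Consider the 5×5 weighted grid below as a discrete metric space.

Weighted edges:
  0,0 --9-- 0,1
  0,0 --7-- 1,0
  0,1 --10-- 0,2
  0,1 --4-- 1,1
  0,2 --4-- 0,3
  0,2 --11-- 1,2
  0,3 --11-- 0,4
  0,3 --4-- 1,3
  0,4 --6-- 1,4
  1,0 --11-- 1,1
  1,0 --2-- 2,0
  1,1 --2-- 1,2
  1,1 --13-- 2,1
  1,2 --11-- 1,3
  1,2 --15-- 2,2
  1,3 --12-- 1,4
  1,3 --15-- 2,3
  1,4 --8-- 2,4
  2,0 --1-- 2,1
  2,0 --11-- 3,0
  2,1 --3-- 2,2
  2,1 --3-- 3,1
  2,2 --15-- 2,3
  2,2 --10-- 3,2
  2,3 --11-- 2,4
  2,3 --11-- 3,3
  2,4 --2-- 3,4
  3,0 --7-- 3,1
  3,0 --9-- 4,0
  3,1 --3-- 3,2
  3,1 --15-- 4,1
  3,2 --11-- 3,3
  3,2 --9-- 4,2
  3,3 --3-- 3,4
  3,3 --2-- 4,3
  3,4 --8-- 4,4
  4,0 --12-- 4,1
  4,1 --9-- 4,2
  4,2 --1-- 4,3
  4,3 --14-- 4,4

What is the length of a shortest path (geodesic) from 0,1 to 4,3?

Shortest path: 0,1 → 1,1 → 2,1 → 3,1 → 3,2 → 4,2 → 4,3, total weight = 33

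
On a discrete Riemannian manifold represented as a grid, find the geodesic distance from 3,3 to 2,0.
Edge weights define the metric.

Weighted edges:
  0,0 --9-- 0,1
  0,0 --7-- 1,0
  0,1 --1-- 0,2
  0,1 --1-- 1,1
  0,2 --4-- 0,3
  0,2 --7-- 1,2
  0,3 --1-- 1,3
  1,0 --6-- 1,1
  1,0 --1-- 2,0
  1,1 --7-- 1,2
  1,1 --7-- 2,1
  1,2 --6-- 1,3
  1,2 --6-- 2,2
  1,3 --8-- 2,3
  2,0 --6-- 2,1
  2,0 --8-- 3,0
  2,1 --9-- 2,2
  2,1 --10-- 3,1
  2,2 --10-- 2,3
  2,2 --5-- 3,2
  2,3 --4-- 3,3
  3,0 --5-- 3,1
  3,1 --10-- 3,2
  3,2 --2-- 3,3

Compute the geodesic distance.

Shortest path: 3,3 → 3,2 → 2,2 → 2,1 → 2,0, total weight = 22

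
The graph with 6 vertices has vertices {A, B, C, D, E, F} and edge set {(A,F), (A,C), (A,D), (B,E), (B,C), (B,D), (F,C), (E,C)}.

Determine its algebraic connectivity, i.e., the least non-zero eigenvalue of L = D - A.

Degrees: deg(A) = 3, deg(B) = 3, deg(C) = 4, deg(D) = 2, deg(E) = 2, deg(F) = 2.
L = D − A with rows/columns ordered (A, B, C, D, E, F):
  [ 3,  0, -1, -1,  0, -1]
  [ 0,  3, -1, -1, -1,  0]
  [-1, -1,  4,  0, -1, -1]
  [-1, -1,  0,  2,  0,  0]
  [ 0, -1, -1,  0,  2,  0]
  [-1,  0, -1,  0,  0,  2]
Characteristic polynomial: det(λI − L) = λ(λ² − 5λ + 5)(λ² − 7λ + 9)(λ − 4).
Roots: λ = 0; (λ² − 5λ + 5) = 0 ⇒ λ = (5 ± √5)/2 ≈ 1.382, 3.618; (λ² − 7λ + 9) = 0 ⇒ λ = (7 ± √13)/2 ≈ 1.6972, 5.3028; (λ − 4) = 0 ⇒ λ = 4.
(Check: the roots sum (with multiplicity) to 16, matching trace L = Σdeg = 2·8 = 16.)
Laplacian eigenvalues: [0.0, 1.382, 1.6972, 3.618, 4.0, 5.3028]. Algebraic connectivity (smallest non-zero eigenvalue) = 1.382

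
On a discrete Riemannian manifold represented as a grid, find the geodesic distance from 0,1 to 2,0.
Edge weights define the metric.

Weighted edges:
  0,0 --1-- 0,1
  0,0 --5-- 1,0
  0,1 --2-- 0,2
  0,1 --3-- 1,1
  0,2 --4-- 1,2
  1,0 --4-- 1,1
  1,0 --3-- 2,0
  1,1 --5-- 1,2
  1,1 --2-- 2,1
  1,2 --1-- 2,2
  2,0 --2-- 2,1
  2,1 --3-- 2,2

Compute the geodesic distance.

Shortest path: 0,1 → 1,1 → 2,1 → 2,0, total weight = 7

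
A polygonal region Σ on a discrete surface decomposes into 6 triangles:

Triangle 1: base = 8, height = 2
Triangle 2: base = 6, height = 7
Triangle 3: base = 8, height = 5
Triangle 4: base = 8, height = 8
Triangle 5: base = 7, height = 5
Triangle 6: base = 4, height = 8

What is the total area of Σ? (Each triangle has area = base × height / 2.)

(1/2)×8×2 + (1/2)×6×7 + (1/2)×8×5 + (1/2)×8×8 + (1/2)×7×5 + (1/2)×4×8 = 114.5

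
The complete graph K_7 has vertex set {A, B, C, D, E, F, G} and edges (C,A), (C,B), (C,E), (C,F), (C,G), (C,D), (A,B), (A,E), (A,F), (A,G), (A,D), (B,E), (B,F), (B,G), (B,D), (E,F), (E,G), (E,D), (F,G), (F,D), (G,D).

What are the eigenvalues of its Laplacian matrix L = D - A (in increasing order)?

For the complete graph K_n, L = nI − J (J = all-ones matrix). J has eigenvalues n (once, eigenvector 𝟙) and 0 (multiplicity n−1), so L has eigenvalues 0 (once) and n (multiplicity n−1). Here n = 7: eigenvalue 0 once and 7 with multiplicity 6.
Laplacian eigenvalues (increasing order): [0.0, 7.0, 7.0, 7.0, 7.0, 7.0, 7.0]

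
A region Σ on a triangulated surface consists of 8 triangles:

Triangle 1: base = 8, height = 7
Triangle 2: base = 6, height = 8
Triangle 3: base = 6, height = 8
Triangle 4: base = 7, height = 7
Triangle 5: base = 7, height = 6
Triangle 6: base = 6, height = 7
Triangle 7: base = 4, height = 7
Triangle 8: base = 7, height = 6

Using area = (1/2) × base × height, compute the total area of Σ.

(1/2)×8×7 + (1/2)×6×8 + (1/2)×6×8 + (1/2)×7×7 + (1/2)×7×6 + (1/2)×6×7 + (1/2)×4×7 + (1/2)×7×6 = 177.5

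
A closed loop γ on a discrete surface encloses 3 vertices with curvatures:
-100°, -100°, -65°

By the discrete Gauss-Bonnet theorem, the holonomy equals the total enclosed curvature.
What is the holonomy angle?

Holonomy = total enclosed curvature = (-100°) + (-100°) + (-65°) = -265°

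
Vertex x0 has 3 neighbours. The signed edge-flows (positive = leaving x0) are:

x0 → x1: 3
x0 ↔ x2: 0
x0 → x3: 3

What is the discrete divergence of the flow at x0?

Divergence = sum of outgoing flows = 3 + 0 + 3 = 6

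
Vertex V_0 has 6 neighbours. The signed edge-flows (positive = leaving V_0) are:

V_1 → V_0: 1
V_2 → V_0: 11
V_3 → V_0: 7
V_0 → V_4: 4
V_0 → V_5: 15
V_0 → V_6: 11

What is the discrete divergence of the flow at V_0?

Divergence = sum of outgoing flows = (-1) + (-11) + (-7) + 4 + 15 + 11 = 11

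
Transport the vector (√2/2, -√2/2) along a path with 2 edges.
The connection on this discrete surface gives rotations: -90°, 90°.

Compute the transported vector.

Total rotation: (-90°) + 90° = 0°. Final vector: (0.7071, -0.7071)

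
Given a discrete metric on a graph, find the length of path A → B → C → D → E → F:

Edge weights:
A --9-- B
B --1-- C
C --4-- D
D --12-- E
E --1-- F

Arc length = 9 + 1 + 4 + 12 + 1 = 27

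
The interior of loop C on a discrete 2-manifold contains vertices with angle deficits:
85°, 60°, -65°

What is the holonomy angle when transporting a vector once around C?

Holonomy = total enclosed curvature = 85° + 60° + (-65°) = 80°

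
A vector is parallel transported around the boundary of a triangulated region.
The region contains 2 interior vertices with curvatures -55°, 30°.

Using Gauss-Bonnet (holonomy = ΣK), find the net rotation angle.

Holonomy = total enclosed curvature = (-55°) + 30° = -25°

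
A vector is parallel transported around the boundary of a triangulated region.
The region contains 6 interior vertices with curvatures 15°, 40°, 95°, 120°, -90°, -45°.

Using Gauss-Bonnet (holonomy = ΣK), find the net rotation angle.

Holonomy = total enclosed curvature = 15° + 40° + 95° + 120° + (-90°) + (-45°) = 135°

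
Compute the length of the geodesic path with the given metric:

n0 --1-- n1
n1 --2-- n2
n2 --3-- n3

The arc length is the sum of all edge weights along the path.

Arc length = 1 + 2 + 3 = 6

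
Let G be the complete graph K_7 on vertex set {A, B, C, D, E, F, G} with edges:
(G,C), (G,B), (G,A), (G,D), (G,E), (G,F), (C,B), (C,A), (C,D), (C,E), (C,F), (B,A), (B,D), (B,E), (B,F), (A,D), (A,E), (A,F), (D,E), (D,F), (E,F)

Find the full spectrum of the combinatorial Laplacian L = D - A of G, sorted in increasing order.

For the complete graph K_n, L = nI − J (J = all-ones matrix). J has eigenvalues n (once, eigenvector 𝟙) and 0 (multiplicity n−1), so L has eigenvalues 0 (once) and n (multiplicity n−1). Here n = 7: eigenvalue 0 once and 7 with multiplicity 6.
Laplacian eigenvalues (increasing order): [0.0, 7.0, 7.0, 7.0, 7.0, 7.0, 7.0]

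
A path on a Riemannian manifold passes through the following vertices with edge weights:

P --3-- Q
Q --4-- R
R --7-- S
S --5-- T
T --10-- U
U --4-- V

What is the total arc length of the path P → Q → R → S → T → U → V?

Arc length = 3 + 4 + 7 + 5 + 10 + 4 = 33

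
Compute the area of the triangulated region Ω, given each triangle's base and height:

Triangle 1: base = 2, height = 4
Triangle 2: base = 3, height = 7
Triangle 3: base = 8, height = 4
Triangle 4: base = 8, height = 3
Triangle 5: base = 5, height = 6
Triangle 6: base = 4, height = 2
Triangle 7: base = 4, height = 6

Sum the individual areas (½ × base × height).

(1/2)×2×4 + (1/2)×3×7 + (1/2)×8×4 + (1/2)×8×3 + (1/2)×5×6 + (1/2)×4×2 + (1/2)×4×6 = 73.5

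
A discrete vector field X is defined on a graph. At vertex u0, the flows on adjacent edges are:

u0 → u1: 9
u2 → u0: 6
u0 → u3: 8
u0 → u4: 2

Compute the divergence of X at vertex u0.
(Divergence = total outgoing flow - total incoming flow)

Divergence = sum of outgoing flows = 9 + (-6) + 8 + 2 = 13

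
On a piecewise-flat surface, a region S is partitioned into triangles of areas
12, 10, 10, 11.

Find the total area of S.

12 + 10 + 10 + 11 = 43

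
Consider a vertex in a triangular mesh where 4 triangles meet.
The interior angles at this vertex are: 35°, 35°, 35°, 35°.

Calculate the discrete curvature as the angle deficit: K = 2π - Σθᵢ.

Sum of angles = 140°. K = 360° - 140° = 220°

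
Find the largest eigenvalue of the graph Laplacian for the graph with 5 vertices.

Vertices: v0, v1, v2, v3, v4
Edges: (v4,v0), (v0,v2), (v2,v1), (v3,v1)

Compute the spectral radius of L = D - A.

Degrees: deg(v0) = 2, deg(v1) = 2, deg(v2) = 2, deg(v3) = 1, deg(v4) = 1.
L = D − A with rows/columns ordered (v0, v1, v2, v3, v4):
  [ 2,  0, -1,  0, -1]
  [ 0,  2, -1, -1,  0]
  [-1, -1,  2,  0,  0]
  [ 0, -1,  0,  1,  0]
  [-1,  0,  0,  0,  1]
Characteristic polynomial: det(λI − L) = λ(λ² − 3λ + 1)(λ² − 5λ + 5).
Roots: λ = 0; (λ² − 3λ + 1) = 0 ⇒ λ = (3 ± √5)/2 ≈ 0.382, 2.618; (λ² − 5λ + 5) = 0 ⇒ λ = (5 ± √5)/2 ≈ 1.382, 3.618.
(Check: the roots sum (with multiplicity) to 8, matching trace L = Σdeg = 2·4 = 8.)
Laplacian eigenvalues: [0.0, 0.382, 1.382, 2.618, 3.618]. Largest eigenvalue (spectral radius) = 3.618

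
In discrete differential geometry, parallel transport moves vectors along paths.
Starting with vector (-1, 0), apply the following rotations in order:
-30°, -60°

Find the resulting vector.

Total rotation: (-30°) + (-60°) = -90°. Final vector: (0, 1)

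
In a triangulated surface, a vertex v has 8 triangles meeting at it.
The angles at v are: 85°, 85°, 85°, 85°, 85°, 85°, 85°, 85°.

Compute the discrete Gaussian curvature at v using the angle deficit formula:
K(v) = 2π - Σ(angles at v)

Sum of angles = 680°. K = 360° - 680° = -320°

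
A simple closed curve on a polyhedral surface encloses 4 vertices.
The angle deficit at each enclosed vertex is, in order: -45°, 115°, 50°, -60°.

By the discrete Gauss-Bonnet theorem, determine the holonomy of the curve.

Holonomy = total enclosed curvature = (-45°) + 115° + 50° + (-60°) = 60°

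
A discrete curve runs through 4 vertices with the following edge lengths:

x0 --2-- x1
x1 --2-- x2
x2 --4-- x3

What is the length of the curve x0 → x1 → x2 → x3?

Arc length = 2 + 2 + 4 = 8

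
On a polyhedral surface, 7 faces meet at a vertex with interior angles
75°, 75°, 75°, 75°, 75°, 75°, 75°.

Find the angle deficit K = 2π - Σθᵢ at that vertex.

Sum of angles = 525°. K = 360° - 525° = -165° = -11π/12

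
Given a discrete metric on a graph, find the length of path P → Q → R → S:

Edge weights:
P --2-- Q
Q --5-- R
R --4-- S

Arc length = 2 + 5 + 4 = 11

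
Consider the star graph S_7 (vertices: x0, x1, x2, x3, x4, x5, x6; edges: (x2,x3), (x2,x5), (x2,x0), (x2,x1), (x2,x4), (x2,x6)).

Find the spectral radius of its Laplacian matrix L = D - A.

The star S_7 is the complete bipartite graph K_{1,6} (one hub of degree 6, 6 leaves of degree 1). The Laplacian spectrum of K_{p,q} is 0, p (multiplicity q−1), q (multiplicity p−1), p+q. With p = 1, q = 6: 0 once, 1 with multiplicity 5, and 7 once. (Check: trace L = sum of degrees = 12 = 5·1 + 7.)
Laplacian eigenvalues: [0.0, 1.0, 1.0, 1.0, 1.0, 1.0, 7.0]. Largest eigenvalue (spectral radius) = 7.0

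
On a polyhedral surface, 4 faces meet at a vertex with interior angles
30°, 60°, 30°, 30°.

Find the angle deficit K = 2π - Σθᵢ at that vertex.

Sum of angles = 150°. K = 360° - 150° = 210° = 7π/6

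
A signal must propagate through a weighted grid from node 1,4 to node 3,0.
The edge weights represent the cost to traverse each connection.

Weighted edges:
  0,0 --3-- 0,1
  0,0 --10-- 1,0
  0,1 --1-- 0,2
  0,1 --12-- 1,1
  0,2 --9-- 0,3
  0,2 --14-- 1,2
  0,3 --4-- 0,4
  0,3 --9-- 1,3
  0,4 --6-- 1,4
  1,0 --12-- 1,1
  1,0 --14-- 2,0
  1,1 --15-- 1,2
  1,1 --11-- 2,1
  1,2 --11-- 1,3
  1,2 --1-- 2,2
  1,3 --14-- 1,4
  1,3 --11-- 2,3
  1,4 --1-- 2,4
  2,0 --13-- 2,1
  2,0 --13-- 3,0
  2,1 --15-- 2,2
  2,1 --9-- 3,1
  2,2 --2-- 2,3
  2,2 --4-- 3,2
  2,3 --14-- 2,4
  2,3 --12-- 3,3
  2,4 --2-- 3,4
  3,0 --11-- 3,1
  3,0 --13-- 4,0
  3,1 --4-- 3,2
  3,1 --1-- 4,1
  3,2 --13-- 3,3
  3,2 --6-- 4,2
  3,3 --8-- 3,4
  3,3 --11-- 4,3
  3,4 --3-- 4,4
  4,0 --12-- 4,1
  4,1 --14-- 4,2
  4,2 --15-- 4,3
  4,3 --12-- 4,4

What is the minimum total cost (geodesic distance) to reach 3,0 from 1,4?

Shortest path: 1,4 → 2,4 → 2,3 → 2,2 → 3,2 → 3,1 → 3,0, total weight = 36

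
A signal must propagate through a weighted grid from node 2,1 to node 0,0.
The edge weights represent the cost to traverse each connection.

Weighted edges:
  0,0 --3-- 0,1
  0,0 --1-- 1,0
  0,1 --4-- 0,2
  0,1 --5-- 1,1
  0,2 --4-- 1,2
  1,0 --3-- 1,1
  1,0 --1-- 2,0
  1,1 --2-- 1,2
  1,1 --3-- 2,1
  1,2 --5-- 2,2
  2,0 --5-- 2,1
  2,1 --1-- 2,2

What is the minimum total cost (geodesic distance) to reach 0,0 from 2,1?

Shortest path: 2,1 → 1,1 → 1,0 → 0,0, total weight = 7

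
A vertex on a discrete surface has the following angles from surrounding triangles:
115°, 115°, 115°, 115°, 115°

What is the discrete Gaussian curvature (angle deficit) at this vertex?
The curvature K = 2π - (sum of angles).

Sum of angles = 575°. K = 360° - 575° = -215° = -43π/36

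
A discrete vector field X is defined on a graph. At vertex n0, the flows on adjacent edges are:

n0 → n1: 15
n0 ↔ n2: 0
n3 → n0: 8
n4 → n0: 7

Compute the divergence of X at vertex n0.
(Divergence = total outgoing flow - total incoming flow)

Divergence = sum of outgoing flows = 15 + 0 + (-8) + (-7) = 0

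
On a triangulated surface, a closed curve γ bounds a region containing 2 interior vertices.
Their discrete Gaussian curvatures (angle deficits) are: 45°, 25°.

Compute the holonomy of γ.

Holonomy = total enclosed curvature = 45° + 25° = 70°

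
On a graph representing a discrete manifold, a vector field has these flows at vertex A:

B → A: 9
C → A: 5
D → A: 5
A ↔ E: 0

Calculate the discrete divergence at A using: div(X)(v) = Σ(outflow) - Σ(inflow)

Divergence = sum of outgoing flows = (-9) + (-5) + (-5) + 0 = -19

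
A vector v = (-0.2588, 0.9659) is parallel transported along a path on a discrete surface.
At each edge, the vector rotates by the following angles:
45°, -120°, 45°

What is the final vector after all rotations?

Total rotation: 45° + (-120°) + 45° = -30°. Final vector: (0.2588, 0.9659)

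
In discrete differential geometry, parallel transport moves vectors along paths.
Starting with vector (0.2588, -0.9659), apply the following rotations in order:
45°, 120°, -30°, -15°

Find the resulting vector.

Total rotation: 45° + 120° + (-30°) + (-15°) = 120°. Final vector: (0.7071, 0.7071)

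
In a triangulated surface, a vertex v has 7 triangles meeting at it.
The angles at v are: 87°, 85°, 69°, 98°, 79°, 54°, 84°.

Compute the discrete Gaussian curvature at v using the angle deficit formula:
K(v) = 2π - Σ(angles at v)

Sum of angles = 556°. K = 360° - 556° = -196° = -49π/45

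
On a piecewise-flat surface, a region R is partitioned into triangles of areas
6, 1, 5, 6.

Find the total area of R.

6 + 1 + 5 + 6 = 18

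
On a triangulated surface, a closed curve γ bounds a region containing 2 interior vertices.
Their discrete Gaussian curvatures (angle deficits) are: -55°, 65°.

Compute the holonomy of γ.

Holonomy = total enclosed curvature = (-55°) + 65° = 10°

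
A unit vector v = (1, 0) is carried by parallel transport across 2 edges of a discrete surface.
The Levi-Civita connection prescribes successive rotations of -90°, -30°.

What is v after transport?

Total rotation: (-90°) + (-30°) = -120°. Final vector: (-0.5000, -0.8660)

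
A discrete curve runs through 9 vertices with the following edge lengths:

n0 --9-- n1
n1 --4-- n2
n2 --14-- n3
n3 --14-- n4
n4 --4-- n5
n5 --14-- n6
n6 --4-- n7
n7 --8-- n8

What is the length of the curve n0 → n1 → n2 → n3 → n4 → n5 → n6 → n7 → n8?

Arc length = 9 + 4 + 14 + 14 + 4 + 14 + 4 + 8 = 71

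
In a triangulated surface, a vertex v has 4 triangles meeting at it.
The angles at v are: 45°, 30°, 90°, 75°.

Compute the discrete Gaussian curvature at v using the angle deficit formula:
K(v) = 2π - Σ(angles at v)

Sum of angles = 240°. K = 360° - 240° = 120°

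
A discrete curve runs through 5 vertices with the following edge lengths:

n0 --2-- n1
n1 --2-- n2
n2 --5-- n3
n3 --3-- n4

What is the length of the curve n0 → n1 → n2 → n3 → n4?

Arc length = 2 + 2 + 5 + 3 = 12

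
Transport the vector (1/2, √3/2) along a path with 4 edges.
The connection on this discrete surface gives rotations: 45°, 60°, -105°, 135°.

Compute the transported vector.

Total rotation: 45° + 60° + (-105°) + 135° = 135°. Final vector: (-0.9659, -0.2588)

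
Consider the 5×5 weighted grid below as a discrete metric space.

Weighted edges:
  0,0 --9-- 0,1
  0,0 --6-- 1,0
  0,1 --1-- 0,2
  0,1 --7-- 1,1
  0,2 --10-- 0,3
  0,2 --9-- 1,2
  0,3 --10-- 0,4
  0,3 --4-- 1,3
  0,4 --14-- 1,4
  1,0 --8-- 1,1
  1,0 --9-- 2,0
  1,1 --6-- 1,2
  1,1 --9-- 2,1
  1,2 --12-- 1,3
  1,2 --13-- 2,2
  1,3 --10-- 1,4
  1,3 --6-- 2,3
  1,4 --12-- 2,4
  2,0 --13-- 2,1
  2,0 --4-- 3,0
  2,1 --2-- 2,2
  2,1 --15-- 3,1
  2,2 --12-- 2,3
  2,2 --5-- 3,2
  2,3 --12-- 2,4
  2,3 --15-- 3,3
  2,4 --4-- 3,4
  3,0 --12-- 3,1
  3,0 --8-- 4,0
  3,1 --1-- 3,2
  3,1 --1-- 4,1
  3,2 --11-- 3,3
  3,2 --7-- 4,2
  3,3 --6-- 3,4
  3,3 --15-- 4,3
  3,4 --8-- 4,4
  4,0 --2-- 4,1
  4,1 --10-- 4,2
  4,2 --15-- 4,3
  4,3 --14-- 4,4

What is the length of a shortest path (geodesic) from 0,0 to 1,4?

Shortest path: 0,0 → 0,1 → 0,2 → 0,3 → 1,3 → 1,4, total weight = 34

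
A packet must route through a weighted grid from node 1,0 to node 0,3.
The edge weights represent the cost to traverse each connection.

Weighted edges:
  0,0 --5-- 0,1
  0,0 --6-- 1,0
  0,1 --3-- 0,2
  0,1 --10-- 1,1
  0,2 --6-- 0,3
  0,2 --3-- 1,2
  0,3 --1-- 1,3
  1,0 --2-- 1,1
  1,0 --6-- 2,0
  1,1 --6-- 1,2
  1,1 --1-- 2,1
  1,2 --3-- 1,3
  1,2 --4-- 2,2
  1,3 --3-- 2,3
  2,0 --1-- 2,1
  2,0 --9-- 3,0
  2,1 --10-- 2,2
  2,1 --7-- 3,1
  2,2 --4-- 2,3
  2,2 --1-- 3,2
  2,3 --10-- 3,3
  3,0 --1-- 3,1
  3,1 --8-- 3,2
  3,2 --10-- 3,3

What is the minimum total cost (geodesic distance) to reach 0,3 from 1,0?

Shortest path: 1,0 → 1,1 → 1,2 → 1,3 → 0,3, total weight = 12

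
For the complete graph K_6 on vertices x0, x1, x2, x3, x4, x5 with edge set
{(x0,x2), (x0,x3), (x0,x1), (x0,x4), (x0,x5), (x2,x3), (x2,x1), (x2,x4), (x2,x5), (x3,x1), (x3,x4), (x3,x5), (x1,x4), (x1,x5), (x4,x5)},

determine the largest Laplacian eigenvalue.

For the complete graph K_n, L = nI − J (J = all-ones matrix). J has eigenvalues n (once, eigenvector 𝟙) and 0 (multiplicity n−1), so L has eigenvalues 0 (once) and n (multiplicity n−1). Here n = 6: eigenvalue 0 once and 6 with multiplicity 5.
Laplacian eigenvalues: [0.0, 6.0, 6.0, 6.0, 6.0, 6.0]. Largest eigenvalue (spectral radius) = 6.0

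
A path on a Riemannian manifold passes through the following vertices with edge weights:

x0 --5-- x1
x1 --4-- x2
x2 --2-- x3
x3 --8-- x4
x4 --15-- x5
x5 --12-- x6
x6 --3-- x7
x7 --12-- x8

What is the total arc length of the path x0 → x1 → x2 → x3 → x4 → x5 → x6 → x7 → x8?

Arc length = 5 + 4 + 2 + 8 + 15 + 12 + 3 + 12 = 61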